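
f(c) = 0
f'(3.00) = 0.00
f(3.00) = 0.00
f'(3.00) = 0.00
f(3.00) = 0.00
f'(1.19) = 0.00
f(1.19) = 0.00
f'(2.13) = 0.00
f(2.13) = 0.00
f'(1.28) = 0.00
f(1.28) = 0.00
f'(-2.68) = 0.00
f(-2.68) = 0.00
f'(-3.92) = 0.00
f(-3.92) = 0.00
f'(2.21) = 0.00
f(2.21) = 0.00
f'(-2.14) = 0.00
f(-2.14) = 0.00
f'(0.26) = 0.00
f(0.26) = 0.00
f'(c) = 0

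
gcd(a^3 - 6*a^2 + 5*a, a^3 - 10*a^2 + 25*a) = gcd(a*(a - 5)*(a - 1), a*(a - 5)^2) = a^2 - 5*a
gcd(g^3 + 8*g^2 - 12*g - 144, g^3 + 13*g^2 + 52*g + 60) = g + 6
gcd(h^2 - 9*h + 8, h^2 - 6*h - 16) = h - 8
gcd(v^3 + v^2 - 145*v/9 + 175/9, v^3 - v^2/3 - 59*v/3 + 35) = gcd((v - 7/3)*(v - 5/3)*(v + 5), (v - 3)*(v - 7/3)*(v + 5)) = v^2 + 8*v/3 - 35/3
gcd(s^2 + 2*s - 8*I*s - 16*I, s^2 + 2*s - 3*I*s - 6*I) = s + 2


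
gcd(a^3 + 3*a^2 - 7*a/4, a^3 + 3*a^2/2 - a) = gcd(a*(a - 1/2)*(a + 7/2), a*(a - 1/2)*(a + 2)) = a^2 - a/2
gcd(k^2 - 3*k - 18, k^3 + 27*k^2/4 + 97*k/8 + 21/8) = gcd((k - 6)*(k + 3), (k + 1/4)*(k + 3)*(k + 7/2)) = k + 3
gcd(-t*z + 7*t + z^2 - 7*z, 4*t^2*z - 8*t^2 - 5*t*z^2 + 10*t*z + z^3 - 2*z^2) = -t + z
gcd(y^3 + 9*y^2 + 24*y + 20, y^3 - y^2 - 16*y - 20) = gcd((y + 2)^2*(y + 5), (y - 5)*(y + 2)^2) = y^2 + 4*y + 4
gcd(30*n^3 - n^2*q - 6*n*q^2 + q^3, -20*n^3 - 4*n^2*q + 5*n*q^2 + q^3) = 2*n + q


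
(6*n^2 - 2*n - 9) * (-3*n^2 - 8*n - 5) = -18*n^4 - 42*n^3 + 13*n^2 + 82*n + 45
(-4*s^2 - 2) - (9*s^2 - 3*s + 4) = -13*s^2 + 3*s - 6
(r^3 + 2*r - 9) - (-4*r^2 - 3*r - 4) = r^3 + 4*r^2 + 5*r - 5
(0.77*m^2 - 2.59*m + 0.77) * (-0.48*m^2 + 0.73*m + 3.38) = -0.3696*m^4 + 1.8053*m^3 + 0.3423*m^2 - 8.1921*m + 2.6026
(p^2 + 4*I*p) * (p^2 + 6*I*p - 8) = p^4 + 10*I*p^3 - 32*p^2 - 32*I*p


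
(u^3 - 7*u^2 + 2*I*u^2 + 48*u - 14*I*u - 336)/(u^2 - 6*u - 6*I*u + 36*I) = (u^2 + u*(-7 + 8*I) - 56*I)/(u - 6)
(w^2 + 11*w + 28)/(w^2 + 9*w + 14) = (w + 4)/(w + 2)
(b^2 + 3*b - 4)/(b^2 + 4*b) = (b - 1)/b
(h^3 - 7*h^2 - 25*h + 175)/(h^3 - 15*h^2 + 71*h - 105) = (h + 5)/(h - 3)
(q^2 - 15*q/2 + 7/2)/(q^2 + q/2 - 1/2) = (q - 7)/(q + 1)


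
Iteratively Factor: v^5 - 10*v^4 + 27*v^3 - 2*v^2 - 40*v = (v - 4)*(v^4 - 6*v^3 + 3*v^2 + 10*v) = (v - 5)*(v - 4)*(v^3 - v^2 - 2*v) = v*(v - 5)*(v - 4)*(v^2 - v - 2) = v*(v - 5)*(v - 4)*(v + 1)*(v - 2)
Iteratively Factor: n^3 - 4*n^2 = (n)*(n^2 - 4*n) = n*(n - 4)*(n)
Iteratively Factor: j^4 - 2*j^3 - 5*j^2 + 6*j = (j)*(j^3 - 2*j^2 - 5*j + 6) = j*(j + 2)*(j^2 - 4*j + 3) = j*(j - 3)*(j + 2)*(j - 1)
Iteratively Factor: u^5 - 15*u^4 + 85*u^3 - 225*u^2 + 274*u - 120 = (u - 2)*(u^4 - 13*u^3 + 59*u^2 - 107*u + 60) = (u - 5)*(u - 2)*(u^3 - 8*u^2 + 19*u - 12) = (u - 5)*(u - 2)*(u - 1)*(u^2 - 7*u + 12) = (u - 5)*(u - 3)*(u - 2)*(u - 1)*(u - 4)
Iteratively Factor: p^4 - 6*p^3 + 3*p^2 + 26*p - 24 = (p - 1)*(p^3 - 5*p^2 - 2*p + 24) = (p - 1)*(p + 2)*(p^2 - 7*p + 12) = (p - 4)*(p - 1)*(p + 2)*(p - 3)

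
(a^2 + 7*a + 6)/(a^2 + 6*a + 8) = (a^2 + 7*a + 6)/(a^2 + 6*a + 8)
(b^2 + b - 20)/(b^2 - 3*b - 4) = (b + 5)/(b + 1)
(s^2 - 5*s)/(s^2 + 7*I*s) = (s - 5)/(s + 7*I)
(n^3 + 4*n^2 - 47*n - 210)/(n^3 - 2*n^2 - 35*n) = (n + 6)/n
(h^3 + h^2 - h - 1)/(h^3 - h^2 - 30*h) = (-h^3 - h^2 + h + 1)/(h*(-h^2 + h + 30))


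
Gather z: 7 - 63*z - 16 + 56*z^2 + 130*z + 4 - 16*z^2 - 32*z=40*z^2 + 35*z - 5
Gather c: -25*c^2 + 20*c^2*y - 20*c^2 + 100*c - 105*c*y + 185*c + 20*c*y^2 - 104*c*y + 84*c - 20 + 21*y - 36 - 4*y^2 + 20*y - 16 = c^2*(20*y - 45) + c*(20*y^2 - 209*y + 369) - 4*y^2 + 41*y - 72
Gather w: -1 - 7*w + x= -7*w + x - 1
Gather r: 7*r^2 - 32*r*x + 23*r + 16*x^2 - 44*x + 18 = 7*r^2 + r*(23 - 32*x) + 16*x^2 - 44*x + 18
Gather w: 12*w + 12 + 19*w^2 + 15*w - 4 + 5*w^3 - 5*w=5*w^3 + 19*w^2 + 22*w + 8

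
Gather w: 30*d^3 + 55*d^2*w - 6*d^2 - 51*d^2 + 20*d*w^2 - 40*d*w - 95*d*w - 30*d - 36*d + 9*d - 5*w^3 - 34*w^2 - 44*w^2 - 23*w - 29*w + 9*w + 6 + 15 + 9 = 30*d^3 - 57*d^2 - 57*d - 5*w^3 + w^2*(20*d - 78) + w*(55*d^2 - 135*d - 43) + 30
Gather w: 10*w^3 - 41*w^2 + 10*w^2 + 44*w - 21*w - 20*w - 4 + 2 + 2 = 10*w^3 - 31*w^2 + 3*w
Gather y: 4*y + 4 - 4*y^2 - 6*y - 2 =-4*y^2 - 2*y + 2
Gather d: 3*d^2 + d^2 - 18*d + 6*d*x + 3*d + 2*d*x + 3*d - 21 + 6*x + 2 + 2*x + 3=4*d^2 + d*(8*x - 12) + 8*x - 16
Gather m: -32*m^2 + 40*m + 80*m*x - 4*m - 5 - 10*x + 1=-32*m^2 + m*(80*x + 36) - 10*x - 4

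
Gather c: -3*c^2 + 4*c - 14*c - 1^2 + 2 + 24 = -3*c^2 - 10*c + 25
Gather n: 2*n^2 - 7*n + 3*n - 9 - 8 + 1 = 2*n^2 - 4*n - 16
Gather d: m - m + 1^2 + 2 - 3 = 0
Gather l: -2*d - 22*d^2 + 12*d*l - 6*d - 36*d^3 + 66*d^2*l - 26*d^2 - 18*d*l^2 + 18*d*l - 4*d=-36*d^3 - 48*d^2 - 18*d*l^2 - 12*d + l*(66*d^2 + 30*d)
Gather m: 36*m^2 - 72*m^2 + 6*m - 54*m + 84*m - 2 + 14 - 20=-36*m^2 + 36*m - 8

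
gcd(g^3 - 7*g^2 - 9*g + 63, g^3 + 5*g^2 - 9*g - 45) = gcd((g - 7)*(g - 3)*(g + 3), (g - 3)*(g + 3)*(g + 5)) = g^2 - 9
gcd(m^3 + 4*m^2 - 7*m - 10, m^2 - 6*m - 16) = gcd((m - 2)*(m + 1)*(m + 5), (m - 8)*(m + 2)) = 1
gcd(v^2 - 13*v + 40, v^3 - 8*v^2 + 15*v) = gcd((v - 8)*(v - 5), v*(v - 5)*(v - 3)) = v - 5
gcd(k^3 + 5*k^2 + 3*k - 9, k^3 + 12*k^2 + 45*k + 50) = 1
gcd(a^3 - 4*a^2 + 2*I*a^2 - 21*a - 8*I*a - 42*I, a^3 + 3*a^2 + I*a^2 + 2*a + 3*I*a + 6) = a^2 + a*(3 + 2*I) + 6*I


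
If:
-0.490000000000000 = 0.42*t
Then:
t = -1.17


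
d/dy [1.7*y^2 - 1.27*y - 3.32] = 3.4*y - 1.27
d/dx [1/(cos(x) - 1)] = sin(x)/(cos(x) - 1)^2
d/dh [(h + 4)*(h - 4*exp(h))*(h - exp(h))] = (1 - exp(h))*(h + 4)*(h - 4*exp(h)) - (h + 4)*(h - exp(h))*(4*exp(h) - 1) + (h - 4*exp(h))*(h - exp(h))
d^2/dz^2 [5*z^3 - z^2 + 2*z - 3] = 30*z - 2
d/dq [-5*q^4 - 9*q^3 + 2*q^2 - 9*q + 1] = -20*q^3 - 27*q^2 + 4*q - 9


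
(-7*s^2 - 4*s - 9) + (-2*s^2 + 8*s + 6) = -9*s^2 + 4*s - 3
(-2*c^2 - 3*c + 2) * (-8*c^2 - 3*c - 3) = 16*c^4 + 30*c^3 - c^2 + 3*c - 6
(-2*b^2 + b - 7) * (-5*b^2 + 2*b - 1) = 10*b^4 - 9*b^3 + 39*b^2 - 15*b + 7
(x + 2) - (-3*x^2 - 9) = 3*x^2 + x + 11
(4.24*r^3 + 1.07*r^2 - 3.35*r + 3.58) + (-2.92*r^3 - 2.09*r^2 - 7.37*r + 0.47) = 1.32*r^3 - 1.02*r^2 - 10.72*r + 4.05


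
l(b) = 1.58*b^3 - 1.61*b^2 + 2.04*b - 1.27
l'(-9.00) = 414.96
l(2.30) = 14.13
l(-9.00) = -1301.86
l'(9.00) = 357.00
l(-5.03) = -253.34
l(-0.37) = -2.33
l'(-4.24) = 100.91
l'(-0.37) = 3.88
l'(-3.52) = 72.10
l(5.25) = 193.70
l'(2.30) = 19.71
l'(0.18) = 1.61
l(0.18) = -0.95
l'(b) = 4.74*b^2 - 3.22*b + 2.04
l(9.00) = 1038.50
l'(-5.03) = 138.16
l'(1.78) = 11.33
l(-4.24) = -159.30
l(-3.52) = -97.31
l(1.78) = 6.17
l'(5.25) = 115.78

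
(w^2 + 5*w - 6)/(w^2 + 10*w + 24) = (w - 1)/(w + 4)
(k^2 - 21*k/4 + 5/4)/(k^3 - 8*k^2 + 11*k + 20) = (k - 1/4)/(k^2 - 3*k - 4)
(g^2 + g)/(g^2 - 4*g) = (g + 1)/(g - 4)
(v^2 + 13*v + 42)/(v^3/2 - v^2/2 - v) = 2*(v^2 + 13*v + 42)/(v*(v^2 - v - 2))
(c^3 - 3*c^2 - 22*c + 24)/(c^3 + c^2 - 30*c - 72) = (c - 1)/(c + 3)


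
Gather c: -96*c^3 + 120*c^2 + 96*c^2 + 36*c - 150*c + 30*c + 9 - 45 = -96*c^3 + 216*c^2 - 84*c - 36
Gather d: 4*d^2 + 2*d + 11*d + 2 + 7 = 4*d^2 + 13*d + 9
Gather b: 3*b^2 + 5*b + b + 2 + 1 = 3*b^2 + 6*b + 3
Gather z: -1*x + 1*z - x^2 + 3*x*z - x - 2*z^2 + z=-x^2 - 2*x - 2*z^2 + z*(3*x + 2)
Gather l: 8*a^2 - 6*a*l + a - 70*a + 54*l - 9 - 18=8*a^2 - 69*a + l*(54 - 6*a) - 27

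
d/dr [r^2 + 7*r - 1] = 2*r + 7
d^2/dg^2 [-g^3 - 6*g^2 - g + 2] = -6*g - 12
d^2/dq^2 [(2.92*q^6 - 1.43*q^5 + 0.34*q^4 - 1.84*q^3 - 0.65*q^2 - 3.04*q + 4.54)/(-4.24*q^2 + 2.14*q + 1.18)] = (-629.935104*q^8 + 949.095168*q^7 + 9.44031999999987*q^6 - 385.61832*q^5 - 12.779016*q^4 + 182.449744*q^3 - 448.000128*q^2 + 353.795328*q - 100.55492)/(76.225024*q^6 - 115.416192*q^5 - 5.388192*q^4 + 54.440744*q^3 + 1.499544*q^2 - 8.939208*q - 1.643032)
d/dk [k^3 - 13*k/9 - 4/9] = 3*k^2 - 13/9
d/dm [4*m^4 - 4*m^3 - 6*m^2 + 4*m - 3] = 16*m^3 - 12*m^2 - 12*m + 4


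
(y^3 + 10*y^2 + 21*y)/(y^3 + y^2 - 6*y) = (y + 7)/(y - 2)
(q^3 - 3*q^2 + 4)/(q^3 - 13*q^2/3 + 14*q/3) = 3*(q^2 - q - 2)/(q*(3*q - 7))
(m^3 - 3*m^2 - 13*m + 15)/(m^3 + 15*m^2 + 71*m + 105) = (m^2 - 6*m + 5)/(m^2 + 12*m + 35)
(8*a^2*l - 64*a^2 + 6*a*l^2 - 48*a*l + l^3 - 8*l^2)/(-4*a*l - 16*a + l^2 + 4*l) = (-8*a^2*l + 64*a^2 - 6*a*l^2 + 48*a*l - l^3 + 8*l^2)/(4*a*l + 16*a - l^2 - 4*l)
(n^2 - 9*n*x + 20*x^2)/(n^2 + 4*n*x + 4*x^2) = (n^2 - 9*n*x + 20*x^2)/(n^2 + 4*n*x + 4*x^2)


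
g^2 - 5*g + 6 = (g - 3)*(g - 2)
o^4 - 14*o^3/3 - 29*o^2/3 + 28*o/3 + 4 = (o - 6)*(o - 1)*(o + 1/3)*(o + 2)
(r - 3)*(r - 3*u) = r^2 - 3*r*u - 3*r + 9*u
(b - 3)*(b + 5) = b^2 + 2*b - 15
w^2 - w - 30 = (w - 6)*(w + 5)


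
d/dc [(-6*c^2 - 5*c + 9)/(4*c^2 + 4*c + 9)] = (-4*c^2 - 180*c - 81)/(16*c^4 + 32*c^3 + 88*c^2 + 72*c + 81)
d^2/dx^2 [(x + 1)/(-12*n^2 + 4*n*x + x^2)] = 2*(4*(2*n + x)^2*(x + 1) - (4*n + 3*x + 1)*(-12*n^2 + 4*n*x + x^2))/(-12*n^2 + 4*n*x + x^2)^3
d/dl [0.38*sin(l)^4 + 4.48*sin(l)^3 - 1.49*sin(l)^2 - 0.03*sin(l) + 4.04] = (1.52*sin(l)^3 + 13.44*sin(l)^2 - 2.98*sin(l) - 0.03)*cos(l)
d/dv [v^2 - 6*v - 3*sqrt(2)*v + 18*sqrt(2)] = 2*v - 6 - 3*sqrt(2)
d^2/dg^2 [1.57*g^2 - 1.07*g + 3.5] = 3.14000000000000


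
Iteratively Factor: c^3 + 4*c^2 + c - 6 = (c + 3)*(c^2 + c - 2) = (c + 2)*(c + 3)*(c - 1)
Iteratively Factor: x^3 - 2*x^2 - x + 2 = (x + 1)*(x^2 - 3*x + 2) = (x - 1)*(x + 1)*(x - 2)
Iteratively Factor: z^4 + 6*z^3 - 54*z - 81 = (z + 3)*(z^3 + 3*z^2 - 9*z - 27) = (z - 3)*(z + 3)*(z^2 + 6*z + 9) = (z - 3)*(z + 3)^2*(z + 3)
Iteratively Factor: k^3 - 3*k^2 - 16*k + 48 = (k - 4)*(k^2 + k - 12) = (k - 4)*(k - 3)*(k + 4)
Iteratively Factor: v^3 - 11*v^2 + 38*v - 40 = (v - 5)*(v^2 - 6*v + 8) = (v - 5)*(v - 4)*(v - 2)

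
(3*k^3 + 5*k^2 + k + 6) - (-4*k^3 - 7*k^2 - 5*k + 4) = 7*k^3 + 12*k^2 + 6*k + 2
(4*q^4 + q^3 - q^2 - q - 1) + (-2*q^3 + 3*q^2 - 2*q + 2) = 4*q^4 - q^3 + 2*q^2 - 3*q + 1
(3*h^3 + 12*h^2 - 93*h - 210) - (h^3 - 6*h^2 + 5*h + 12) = 2*h^3 + 18*h^2 - 98*h - 222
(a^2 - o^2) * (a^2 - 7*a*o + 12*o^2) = a^4 - 7*a^3*o + 11*a^2*o^2 + 7*a*o^3 - 12*o^4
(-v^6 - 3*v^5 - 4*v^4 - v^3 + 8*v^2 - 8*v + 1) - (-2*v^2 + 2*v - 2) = -v^6 - 3*v^5 - 4*v^4 - v^3 + 10*v^2 - 10*v + 3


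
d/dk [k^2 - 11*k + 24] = 2*k - 11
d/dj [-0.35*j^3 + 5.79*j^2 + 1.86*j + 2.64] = -1.05*j^2 + 11.58*j + 1.86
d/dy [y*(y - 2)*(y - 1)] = 3*y^2 - 6*y + 2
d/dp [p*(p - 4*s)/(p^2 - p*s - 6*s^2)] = (-p*(p - 4*s)*(2*p - s) + 2*(-p + 2*s)*(-p^2 + p*s + 6*s^2))/(-p^2 + p*s + 6*s^2)^2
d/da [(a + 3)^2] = 2*a + 6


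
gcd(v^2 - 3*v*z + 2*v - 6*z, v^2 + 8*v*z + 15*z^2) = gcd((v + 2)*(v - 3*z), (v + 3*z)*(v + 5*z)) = 1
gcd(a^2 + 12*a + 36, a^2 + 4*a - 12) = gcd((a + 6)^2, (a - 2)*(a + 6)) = a + 6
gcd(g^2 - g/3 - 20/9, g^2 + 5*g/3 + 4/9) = g + 4/3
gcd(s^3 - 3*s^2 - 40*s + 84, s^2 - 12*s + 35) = s - 7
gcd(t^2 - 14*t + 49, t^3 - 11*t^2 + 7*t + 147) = t^2 - 14*t + 49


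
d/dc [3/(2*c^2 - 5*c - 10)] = 3*(5 - 4*c)/(-2*c^2 + 5*c + 10)^2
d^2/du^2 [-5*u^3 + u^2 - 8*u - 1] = 2 - 30*u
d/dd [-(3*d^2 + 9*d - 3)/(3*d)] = -1 - 1/d^2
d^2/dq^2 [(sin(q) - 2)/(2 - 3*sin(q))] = 4*(-3*sin(q)^2 - 2*sin(q) + 6)/(3*sin(q) - 2)^3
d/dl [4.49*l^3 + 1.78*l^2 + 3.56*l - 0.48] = 13.47*l^2 + 3.56*l + 3.56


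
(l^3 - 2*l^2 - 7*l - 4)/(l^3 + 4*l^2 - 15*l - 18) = (l^2 - 3*l - 4)/(l^2 + 3*l - 18)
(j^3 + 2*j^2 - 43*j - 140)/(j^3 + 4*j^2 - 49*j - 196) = (j + 5)/(j + 7)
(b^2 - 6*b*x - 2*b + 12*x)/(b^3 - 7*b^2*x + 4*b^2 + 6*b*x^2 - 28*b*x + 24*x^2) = (2 - b)/(-b^2 + b*x - 4*b + 4*x)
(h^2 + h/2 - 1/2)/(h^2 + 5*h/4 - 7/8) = 4*(h + 1)/(4*h + 7)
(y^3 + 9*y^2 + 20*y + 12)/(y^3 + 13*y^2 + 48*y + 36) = (y + 2)/(y + 6)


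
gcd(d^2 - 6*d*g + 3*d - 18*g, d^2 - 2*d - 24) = 1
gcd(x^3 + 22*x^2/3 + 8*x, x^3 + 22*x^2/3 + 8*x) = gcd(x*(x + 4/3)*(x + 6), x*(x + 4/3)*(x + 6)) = x^3 + 22*x^2/3 + 8*x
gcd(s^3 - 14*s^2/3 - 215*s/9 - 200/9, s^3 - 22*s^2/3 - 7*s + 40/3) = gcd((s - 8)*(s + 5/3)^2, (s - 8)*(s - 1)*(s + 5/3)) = s^2 - 19*s/3 - 40/3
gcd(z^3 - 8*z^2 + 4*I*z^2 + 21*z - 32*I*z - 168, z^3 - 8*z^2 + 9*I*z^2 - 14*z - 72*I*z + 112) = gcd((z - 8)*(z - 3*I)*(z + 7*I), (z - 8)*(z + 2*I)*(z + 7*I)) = z^2 + z*(-8 + 7*I) - 56*I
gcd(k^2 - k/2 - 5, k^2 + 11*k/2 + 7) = k + 2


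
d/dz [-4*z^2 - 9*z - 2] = -8*z - 9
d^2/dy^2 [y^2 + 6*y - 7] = 2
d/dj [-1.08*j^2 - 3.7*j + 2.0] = -2.16*j - 3.7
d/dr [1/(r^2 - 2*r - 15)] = 2*(1 - r)/(-r^2 + 2*r + 15)^2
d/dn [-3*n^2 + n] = 1 - 6*n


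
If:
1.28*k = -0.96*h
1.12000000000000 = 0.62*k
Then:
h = -2.41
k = 1.81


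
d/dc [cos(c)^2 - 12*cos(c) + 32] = 2*(6 - cos(c))*sin(c)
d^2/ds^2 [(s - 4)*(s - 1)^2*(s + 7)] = 12*s^2 + 6*s - 66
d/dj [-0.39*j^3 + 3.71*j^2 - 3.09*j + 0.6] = -1.17*j^2 + 7.42*j - 3.09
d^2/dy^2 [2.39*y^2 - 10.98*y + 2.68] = 4.78000000000000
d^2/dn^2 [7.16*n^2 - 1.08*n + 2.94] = 14.3200000000000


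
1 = 1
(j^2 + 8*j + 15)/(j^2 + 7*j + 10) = (j + 3)/(j + 2)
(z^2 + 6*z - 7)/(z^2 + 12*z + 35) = (z - 1)/(z + 5)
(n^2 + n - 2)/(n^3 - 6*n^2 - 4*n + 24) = (n - 1)/(n^2 - 8*n + 12)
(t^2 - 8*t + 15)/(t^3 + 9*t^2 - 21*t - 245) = (t - 3)/(t^2 + 14*t + 49)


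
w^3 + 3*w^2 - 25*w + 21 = (w - 3)*(w - 1)*(w + 7)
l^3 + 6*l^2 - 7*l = l*(l - 1)*(l + 7)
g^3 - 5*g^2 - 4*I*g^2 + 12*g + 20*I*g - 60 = (g - 5)*(g - 6*I)*(g + 2*I)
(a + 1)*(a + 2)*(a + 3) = a^3 + 6*a^2 + 11*a + 6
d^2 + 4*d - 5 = (d - 1)*(d + 5)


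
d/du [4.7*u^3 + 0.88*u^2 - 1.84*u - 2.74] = 14.1*u^2 + 1.76*u - 1.84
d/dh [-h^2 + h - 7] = 1 - 2*h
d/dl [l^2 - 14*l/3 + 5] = 2*l - 14/3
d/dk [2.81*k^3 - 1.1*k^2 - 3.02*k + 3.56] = 8.43*k^2 - 2.2*k - 3.02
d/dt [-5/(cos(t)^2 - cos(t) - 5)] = 5*(1 - 2*cos(t))*sin(t)/(sin(t)^2 + cos(t) + 4)^2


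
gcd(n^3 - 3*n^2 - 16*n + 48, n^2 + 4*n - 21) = n - 3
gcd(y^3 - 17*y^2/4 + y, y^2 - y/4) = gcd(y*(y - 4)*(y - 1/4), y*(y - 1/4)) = y^2 - y/4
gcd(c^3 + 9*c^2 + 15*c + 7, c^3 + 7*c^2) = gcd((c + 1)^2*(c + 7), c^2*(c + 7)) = c + 7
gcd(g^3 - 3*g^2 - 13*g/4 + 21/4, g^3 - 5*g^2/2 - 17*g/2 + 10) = g - 1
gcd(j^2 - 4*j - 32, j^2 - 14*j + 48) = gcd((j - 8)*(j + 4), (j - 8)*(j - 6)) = j - 8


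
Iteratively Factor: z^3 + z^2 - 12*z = (z + 4)*(z^2 - 3*z) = z*(z + 4)*(z - 3)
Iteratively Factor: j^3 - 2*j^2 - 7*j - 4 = (j - 4)*(j^2 + 2*j + 1) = (j - 4)*(j + 1)*(j + 1)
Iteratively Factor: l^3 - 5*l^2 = (l)*(l^2 - 5*l) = l^2*(l - 5)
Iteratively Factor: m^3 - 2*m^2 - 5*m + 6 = (m + 2)*(m^2 - 4*m + 3) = (m - 3)*(m + 2)*(m - 1)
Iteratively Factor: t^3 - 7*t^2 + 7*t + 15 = (t + 1)*(t^2 - 8*t + 15) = (t - 3)*(t + 1)*(t - 5)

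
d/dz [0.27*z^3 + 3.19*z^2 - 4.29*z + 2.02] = 0.81*z^2 + 6.38*z - 4.29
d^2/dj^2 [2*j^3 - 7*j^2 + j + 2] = 12*j - 14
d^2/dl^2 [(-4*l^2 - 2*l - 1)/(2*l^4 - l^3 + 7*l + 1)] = 6*(-16*l^8 - 8*l^7 - 4*l^6 + 120*l^5 + 30*l^4 - 10*l^3 + 7*l^2 - l - 13)/(8*l^12 - 12*l^11 + 6*l^10 + 83*l^9 - 72*l^8 + 9*l^7 + 297*l^6 - 63*l^5 - 36*l^4 + 340*l^3 + 147*l^2 + 21*l + 1)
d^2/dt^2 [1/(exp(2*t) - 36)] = 4*(exp(2*t) + 36)*exp(2*t)/(exp(2*t) - 36)^3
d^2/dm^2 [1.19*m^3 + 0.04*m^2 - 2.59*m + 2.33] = 7.14*m + 0.08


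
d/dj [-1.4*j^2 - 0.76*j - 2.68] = -2.8*j - 0.76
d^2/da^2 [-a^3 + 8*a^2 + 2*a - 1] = 16 - 6*a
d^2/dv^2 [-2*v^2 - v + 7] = -4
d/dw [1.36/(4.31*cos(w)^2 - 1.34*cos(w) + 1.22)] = (11.7232*cos(w) - 1.8224)*sin(w)/(4.31*cos(w)^2 - 1.34*cos(w) + 1.22)^2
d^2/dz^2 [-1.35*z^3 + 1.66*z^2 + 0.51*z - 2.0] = 3.32 - 8.1*z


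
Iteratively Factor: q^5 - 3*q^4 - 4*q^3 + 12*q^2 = (q - 2)*(q^4 - q^3 - 6*q^2) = (q - 2)*(q + 2)*(q^3 - 3*q^2) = q*(q - 2)*(q + 2)*(q^2 - 3*q) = q^2*(q - 2)*(q + 2)*(q - 3)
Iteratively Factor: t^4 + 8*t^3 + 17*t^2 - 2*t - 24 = (t + 4)*(t^3 + 4*t^2 + t - 6) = (t + 2)*(t + 4)*(t^2 + 2*t - 3) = (t - 1)*(t + 2)*(t + 4)*(t + 3)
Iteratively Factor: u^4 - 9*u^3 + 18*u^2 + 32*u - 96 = (u + 2)*(u^3 - 11*u^2 + 40*u - 48) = (u - 4)*(u + 2)*(u^2 - 7*u + 12) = (u - 4)*(u - 3)*(u + 2)*(u - 4)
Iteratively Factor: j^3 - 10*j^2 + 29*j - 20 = (j - 5)*(j^2 - 5*j + 4) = (j - 5)*(j - 1)*(j - 4)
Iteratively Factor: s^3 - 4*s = (s + 2)*(s^2 - 2*s) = (s - 2)*(s + 2)*(s)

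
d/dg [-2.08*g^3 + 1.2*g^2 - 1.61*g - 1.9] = -6.24*g^2 + 2.4*g - 1.61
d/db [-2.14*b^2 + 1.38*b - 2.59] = 1.38 - 4.28*b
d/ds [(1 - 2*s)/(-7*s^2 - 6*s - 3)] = 2*(-7*s^2 + 7*s + 6)/(49*s^4 + 84*s^3 + 78*s^2 + 36*s + 9)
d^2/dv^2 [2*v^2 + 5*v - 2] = 4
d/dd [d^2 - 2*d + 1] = 2*d - 2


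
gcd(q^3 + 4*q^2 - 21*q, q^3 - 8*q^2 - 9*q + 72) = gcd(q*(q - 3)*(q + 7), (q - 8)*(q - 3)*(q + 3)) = q - 3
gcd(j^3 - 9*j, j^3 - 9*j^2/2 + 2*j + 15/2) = j - 3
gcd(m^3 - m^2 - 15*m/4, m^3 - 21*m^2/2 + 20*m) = m^2 - 5*m/2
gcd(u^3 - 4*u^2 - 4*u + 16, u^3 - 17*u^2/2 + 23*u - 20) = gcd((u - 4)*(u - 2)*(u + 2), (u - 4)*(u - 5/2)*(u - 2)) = u^2 - 6*u + 8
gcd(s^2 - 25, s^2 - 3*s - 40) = s + 5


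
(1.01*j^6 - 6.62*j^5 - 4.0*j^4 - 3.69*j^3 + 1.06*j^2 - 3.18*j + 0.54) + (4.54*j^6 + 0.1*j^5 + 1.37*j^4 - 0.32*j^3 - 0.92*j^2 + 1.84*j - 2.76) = 5.55*j^6 - 6.52*j^5 - 2.63*j^4 - 4.01*j^3 + 0.14*j^2 - 1.34*j - 2.22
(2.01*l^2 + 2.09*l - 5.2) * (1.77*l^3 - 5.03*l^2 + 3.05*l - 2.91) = 3.5577*l^5 - 6.411*l^4 - 13.5862*l^3 + 26.6814*l^2 - 21.9419*l + 15.132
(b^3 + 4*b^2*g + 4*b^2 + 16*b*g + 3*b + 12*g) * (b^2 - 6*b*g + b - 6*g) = b^5 - 2*b^4*g + 5*b^4 - 24*b^3*g^2 - 10*b^3*g + 7*b^3 - 120*b^2*g^2 - 14*b^2*g + 3*b^2 - 168*b*g^2 - 6*b*g - 72*g^2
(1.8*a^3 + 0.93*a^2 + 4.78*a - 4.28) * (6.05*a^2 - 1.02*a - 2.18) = 10.89*a^5 + 3.7905*a^4 + 24.0464*a^3 - 32.797*a^2 - 6.0548*a + 9.3304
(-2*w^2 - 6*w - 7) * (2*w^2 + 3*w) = -4*w^4 - 18*w^3 - 32*w^2 - 21*w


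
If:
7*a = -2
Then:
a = -2/7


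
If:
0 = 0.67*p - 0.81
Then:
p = 1.21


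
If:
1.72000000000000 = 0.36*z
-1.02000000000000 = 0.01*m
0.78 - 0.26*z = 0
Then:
No Solution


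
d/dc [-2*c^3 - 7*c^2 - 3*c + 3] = -6*c^2 - 14*c - 3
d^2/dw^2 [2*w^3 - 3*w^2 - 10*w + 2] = 12*w - 6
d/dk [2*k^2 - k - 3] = 4*k - 1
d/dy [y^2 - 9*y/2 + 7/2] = 2*y - 9/2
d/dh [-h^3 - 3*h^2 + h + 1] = -3*h^2 - 6*h + 1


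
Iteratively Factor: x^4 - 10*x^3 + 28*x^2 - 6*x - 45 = (x - 3)*(x^3 - 7*x^2 + 7*x + 15) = (x - 5)*(x - 3)*(x^2 - 2*x - 3) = (x - 5)*(x - 3)^2*(x + 1)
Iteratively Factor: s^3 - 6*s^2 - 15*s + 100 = (s - 5)*(s^2 - s - 20) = (s - 5)^2*(s + 4)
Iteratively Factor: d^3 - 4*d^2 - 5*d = (d + 1)*(d^2 - 5*d) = (d - 5)*(d + 1)*(d)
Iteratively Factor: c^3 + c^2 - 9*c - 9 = (c + 3)*(c^2 - 2*c - 3) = (c + 1)*(c + 3)*(c - 3)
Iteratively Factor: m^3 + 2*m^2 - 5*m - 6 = (m - 2)*(m^2 + 4*m + 3) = (m - 2)*(m + 3)*(m + 1)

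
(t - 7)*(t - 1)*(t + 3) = t^3 - 5*t^2 - 17*t + 21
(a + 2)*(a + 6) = a^2 + 8*a + 12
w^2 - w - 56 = (w - 8)*(w + 7)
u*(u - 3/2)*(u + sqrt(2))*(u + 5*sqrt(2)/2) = u^4 - 3*u^3/2 + 7*sqrt(2)*u^3/2 - 21*sqrt(2)*u^2/4 + 5*u^2 - 15*u/2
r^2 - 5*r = r*(r - 5)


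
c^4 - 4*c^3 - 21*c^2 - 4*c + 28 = (c - 7)*(c - 1)*(c + 2)^2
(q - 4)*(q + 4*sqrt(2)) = q^2 - 4*q + 4*sqrt(2)*q - 16*sqrt(2)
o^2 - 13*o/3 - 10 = (o - 6)*(o + 5/3)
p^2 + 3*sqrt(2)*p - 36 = (p - 3*sqrt(2))*(p + 6*sqrt(2))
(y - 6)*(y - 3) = y^2 - 9*y + 18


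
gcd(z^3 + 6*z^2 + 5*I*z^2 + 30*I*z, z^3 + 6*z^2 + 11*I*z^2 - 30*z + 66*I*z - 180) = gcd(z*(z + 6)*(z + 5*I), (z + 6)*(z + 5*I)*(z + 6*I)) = z^2 + z*(6 + 5*I) + 30*I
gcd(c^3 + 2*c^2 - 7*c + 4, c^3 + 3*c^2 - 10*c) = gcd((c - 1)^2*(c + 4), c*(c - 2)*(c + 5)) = 1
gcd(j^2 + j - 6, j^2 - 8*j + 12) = j - 2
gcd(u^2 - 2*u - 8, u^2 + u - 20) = u - 4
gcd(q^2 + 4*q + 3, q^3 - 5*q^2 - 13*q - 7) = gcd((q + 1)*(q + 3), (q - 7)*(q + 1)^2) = q + 1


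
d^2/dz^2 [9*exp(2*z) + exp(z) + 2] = (36*exp(z) + 1)*exp(z)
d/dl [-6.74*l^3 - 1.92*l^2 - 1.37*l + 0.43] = -20.22*l^2 - 3.84*l - 1.37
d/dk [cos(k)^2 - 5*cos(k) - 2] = (5 - 2*cos(k))*sin(k)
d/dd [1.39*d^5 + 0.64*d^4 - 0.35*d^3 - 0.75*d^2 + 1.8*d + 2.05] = 6.95*d^4 + 2.56*d^3 - 1.05*d^2 - 1.5*d + 1.8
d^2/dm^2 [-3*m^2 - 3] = -6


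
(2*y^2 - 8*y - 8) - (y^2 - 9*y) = y^2 + y - 8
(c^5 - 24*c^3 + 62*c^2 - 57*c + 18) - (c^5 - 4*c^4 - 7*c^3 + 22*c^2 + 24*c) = 4*c^4 - 17*c^3 + 40*c^2 - 81*c + 18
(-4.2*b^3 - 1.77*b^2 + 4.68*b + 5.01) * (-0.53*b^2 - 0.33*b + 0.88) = 2.226*b^5 + 2.3241*b^4 - 5.5923*b^3 - 5.7573*b^2 + 2.4651*b + 4.4088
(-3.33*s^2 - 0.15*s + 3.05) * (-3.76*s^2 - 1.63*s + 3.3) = 12.5208*s^4 + 5.9919*s^3 - 22.2125*s^2 - 5.4665*s + 10.065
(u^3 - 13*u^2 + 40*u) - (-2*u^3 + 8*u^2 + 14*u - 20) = 3*u^3 - 21*u^2 + 26*u + 20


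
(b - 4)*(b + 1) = b^2 - 3*b - 4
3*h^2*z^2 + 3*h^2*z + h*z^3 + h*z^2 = z*(3*h + z)*(h*z + h)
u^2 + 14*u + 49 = (u + 7)^2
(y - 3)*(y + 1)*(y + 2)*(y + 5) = y^4 + 5*y^3 - 7*y^2 - 41*y - 30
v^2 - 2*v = v*(v - 2)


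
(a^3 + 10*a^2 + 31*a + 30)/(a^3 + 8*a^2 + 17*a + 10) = (a + 3)/(a + 1)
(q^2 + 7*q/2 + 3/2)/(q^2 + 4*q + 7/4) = 2*(q + 3)/(2*q + 7)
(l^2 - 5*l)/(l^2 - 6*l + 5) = l/(l - 1)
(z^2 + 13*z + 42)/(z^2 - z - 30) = (z^2 + 13*z + 42)/(z^2 - z - 30)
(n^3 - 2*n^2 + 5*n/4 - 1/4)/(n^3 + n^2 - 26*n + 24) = (n^2 - n + 1/4)/(n^2 + 2*n - 24)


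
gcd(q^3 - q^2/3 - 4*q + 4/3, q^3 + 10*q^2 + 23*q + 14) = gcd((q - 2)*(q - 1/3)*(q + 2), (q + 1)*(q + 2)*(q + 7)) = q + 2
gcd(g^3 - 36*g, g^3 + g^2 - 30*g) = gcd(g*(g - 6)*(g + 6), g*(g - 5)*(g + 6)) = g^2 + 6*g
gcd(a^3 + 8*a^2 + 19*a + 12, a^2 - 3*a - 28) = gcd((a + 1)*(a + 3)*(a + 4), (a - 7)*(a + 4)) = a + 4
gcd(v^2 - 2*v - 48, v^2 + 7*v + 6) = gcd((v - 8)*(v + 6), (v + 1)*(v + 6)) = v + 6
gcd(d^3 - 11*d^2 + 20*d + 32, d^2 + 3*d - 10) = 1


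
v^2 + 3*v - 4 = (v - 1)*(v + 4)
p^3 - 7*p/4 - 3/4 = (p - 3/2)*(p + 1/2)*(p + 1)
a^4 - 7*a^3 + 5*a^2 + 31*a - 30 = (a - 5)*(a - 3)*(a - 1)*(a + 2)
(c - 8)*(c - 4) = c^2 - 12*c + 32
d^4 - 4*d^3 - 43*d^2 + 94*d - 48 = (d - 8)*(d - 1)^2*(d + 6)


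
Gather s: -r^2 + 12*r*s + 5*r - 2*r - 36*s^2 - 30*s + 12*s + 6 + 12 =-r^2 + 3*r - 36*s^2 + s*(12*r - 18) + 18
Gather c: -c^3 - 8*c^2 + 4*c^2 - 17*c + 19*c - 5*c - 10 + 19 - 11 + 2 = -c^3 - 4*c^2 - 3*c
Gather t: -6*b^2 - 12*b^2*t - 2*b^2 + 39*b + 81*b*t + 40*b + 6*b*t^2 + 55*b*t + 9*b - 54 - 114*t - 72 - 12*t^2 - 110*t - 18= -8*b^2 + 88*b + t^2*(6*b - 12) + t*(-12*b^2 + 136*b - 224) - 144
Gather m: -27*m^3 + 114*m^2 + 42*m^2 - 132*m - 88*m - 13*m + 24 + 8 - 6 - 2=-27*m^3 + 156*m^2 - 233*m + 24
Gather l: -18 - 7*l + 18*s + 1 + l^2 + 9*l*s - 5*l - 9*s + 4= l^2 + l*(9*s - 12) + 9*s - 13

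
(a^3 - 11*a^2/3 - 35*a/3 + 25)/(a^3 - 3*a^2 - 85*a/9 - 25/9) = 3*(3*a^2 + 4*a - 15)/(9*a^2 + 18*a + 5)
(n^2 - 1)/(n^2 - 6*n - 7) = (n - 1)/(n - 7)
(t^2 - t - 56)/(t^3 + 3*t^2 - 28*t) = (t - 8)/(t*(t - 4))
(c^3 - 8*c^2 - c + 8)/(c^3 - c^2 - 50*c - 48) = (c - 1)/(c + 6)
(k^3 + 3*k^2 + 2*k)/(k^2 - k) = (k^2 + 3*k + 2)/(k - 1)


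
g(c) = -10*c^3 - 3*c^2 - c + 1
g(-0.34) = 1.39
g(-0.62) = 2.85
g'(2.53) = -208.21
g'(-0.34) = -2.43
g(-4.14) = 663.30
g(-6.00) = 2059.00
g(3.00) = -299.00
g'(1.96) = -128.01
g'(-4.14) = -490.35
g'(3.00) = -289.00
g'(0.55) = -13.38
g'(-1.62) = -70.01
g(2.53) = -182.68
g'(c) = -30*c^2 - 6*c - 1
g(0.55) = -2.12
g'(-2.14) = -125.55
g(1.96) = -87.78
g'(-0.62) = -8.81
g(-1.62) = 37.26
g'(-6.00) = -1045.00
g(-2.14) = 87.40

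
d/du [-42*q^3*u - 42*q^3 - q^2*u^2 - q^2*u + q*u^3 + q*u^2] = q*(-42*q^2 - 2*q*u - q + 3*u^2 + 2*u)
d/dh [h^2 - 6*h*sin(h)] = -6*h*cos(h) + 2*h - 6*sin(h)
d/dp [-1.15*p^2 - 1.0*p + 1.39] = -2.3*p - 1.0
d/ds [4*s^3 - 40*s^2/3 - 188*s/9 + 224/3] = 12*s^2 - 80*s/3 - 188/9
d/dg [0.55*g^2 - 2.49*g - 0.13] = 1.1*g - 2.49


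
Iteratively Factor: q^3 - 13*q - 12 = (q + 3)*(q^2 - 3*q - 4) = (q + 1)*(q + 3)*(q - 4)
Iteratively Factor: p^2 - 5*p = (p)*(p - 5)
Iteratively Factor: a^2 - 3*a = (a)*(a - 3)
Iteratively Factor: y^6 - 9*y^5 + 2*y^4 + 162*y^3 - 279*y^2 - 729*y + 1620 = (y + 3)*(y^5 - 12*y^4 + 38*y^3 + 48*y^2 - 423*y + 540) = (y - 4)*(y + 3)*(y^4 - 8*y^3 + 6*y^2 + 72*y - 135) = (y - 4)*(y - 3)*(y + 3)*(y^3 - 5*y^2 - 9*y + 45) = (y - 5)*(y - 4)*(y - 3)*(y + 3)*(y^2 - 9) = (y - 5)*(y - 4)*(y - 3)*(y + 3)^2*(y - 3)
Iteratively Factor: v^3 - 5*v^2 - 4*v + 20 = (v - 2)*(v^2 - 3*v - 10) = (v - 2)*(v + 2)*(v - 5)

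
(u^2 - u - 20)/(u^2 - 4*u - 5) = (u + 4)/(u + 1)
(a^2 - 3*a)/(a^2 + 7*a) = (a - 3)/(a + 7)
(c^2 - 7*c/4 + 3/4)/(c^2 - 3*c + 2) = (c - 3/4)/(c - 2)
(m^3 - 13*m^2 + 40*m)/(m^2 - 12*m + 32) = m*(m - 5)/(m - 4)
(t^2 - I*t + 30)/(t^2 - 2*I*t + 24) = (t + 5*I)/(t + 4*I)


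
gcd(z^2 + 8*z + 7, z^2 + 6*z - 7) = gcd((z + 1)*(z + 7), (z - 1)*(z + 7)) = z + 7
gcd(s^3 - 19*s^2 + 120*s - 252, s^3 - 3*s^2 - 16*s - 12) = s - 6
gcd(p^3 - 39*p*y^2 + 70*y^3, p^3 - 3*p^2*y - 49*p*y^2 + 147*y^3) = p + 7*y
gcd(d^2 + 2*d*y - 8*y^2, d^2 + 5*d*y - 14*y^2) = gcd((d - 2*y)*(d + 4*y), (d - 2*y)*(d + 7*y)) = -d + 2*y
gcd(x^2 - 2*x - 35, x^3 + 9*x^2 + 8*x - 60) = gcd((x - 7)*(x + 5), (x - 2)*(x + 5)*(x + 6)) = x + 5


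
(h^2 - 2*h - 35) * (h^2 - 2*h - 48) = h^4 - 4*h^3 - 79*h^2 + 166*h + 1680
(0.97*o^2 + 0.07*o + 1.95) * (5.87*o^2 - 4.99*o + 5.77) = 5.6939*o^4 - 4.4294*o^3 + 16.6941*o^2 - 9.3266*o + 11.2515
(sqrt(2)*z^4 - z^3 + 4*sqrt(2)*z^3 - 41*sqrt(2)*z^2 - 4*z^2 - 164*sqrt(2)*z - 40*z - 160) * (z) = sqrt(2)*z^5 - z^4 + 4*sqrt(2)*z^4 - 41*sqrt(2)*z^3 - 4*z^3 - 164*sqrt(2)*z^2 - 40*z^2 - 160*z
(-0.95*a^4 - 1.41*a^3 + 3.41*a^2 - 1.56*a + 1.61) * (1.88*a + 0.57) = -1.786*a^5 - 3.1923*a^4 + 5.6071*a^3 - 0.9891*a^2 + 2.1376*a + 0.9177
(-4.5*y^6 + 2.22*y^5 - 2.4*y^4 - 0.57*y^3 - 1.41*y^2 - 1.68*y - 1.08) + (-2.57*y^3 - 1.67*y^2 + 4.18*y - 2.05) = -4.5*y^6 + 2.22*y^5 - 2.4*y^4 - 3.14*y^3 - 3.08*y^2 + 2.5*y - 3.13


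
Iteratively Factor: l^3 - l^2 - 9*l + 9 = (l - 3)*(l^2 + 2*l - 3) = (l - 3)*(l - 1)*(l + 3)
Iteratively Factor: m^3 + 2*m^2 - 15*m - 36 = (m + 3)*(m^2 - m - 12) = (m + 3)^2*(m - 4)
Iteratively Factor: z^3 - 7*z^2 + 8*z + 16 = (z - 4)*(z^2 - 3*z - 4) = (z - 4)*(z + 1)*(z - 4)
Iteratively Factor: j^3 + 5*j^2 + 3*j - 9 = (j + 3)*(j^2 + 2*j - 3) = (j + 3)^2*(j - 1)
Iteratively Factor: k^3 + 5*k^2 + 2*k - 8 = (k - 1)*(k^2 + 6*k + 8) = (k - 1)*(k + 4)*(k + 2)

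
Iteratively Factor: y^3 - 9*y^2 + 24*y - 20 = (y - 5)*(y^2 - 4*y + 4) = (y - 5)*(y - 2)*(y - 2)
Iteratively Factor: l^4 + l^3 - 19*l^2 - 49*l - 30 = (l + 2)*(l^3 - l^2 - 17*l - 15) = (l + 2)*(l + 3)*(l^2 - 4*l - 5) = (l - 5)*(l + 2)*(l + 3)*(l + 1)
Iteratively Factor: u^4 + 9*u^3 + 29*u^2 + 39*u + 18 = (u + 2)*(u^3 + 7*u^2 + 15*u + 9) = (u + 2)*(u + 3)*(u^2 + 4*u + 3) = (u + 1)*(u + 2)*(u + 3)*(u + 3)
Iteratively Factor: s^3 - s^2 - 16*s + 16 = (s + 4)*(s^2 - 5*s + 4) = (s - 4)*(s + 4)*(s - 1)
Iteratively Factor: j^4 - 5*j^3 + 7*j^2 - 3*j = (j - 3)*(j^3 - 2*j^2 + j) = (j - 3)*(j - 1)*(j^2 - j) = (j - 3)*(j - 1)^2*(j)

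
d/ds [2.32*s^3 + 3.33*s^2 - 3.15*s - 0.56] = 6.96*s^2 + 6.66*s - 3.15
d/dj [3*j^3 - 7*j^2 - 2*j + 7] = 9*j^2 - 14*j - 2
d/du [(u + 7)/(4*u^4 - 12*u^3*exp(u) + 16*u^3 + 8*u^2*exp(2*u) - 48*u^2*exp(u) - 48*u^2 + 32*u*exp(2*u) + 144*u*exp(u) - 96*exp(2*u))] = (u^4 - 3*u^3*exp(u) + 4*u^3 + 2*u^2*exp(2*u) - 12*u^2*exp(u) - 12*u^2 + 8*u*exp(2*u) + 36*u*exp(u) - (u + 7)*(-3*u^3*exp(u) + 4*u^3 + 4*u^2*exp(2*u) - 21*u^2*exp(u) + 12*u^2 + 20*u*exp(2*u) + 12*u*exp(u) - 24*u - 40*exp(2*u) + 36*exp(u)) - 24*exp(2*u))/(4*(u^4 - 3*u^3*exp(u) + 4*u^3 + 2*u^2*exp(2*u) - 12*u^2*exp(u) - 12*u^2 + 8*u*exp(2*u) + 36*u*exp(u) - 24*exp(2*u))^2)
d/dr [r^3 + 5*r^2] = r*(3*r + 10)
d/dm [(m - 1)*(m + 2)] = 2*m + 1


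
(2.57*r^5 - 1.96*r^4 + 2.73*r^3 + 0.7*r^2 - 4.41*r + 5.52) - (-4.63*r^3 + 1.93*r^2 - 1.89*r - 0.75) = 2.57*r^5 - 1.96*r^4 + 7.36*r^3 - 1.23*r^2 - 2.52*r + 6.27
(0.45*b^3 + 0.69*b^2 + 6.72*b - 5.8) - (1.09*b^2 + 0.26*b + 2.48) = 0.45*b^3 - 0.4*b^2 + 6.46*b - 8.28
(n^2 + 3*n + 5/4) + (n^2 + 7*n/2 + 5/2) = 2*n^2 + 13*n/2 + 15/4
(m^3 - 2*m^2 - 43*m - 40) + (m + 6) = m^3 - 2*m^2 - 42*m - 34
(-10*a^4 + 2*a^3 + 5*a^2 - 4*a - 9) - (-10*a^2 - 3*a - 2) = -10*a^4 + 2*a^3 + 15*a^2 - a - 7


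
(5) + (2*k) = 2*k + 5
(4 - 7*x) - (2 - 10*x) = 3*x + 2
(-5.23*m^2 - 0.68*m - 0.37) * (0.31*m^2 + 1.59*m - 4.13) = -1.6213*m^4 - 8.5265*m^3 + 20.404*m^2 + 2.2201*m + 1.5281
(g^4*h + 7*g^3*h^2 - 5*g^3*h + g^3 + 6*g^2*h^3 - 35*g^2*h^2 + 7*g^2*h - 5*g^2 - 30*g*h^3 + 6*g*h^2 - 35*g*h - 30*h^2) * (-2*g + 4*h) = -2*g^5*h - 10*g^4*h^2 + 10*g^4*h - 2*g^4 + 16*g^3*h^3 + 50*g^3*h^2 - 10*g^3*h + 10*g^3 + 24*g^2*h^4 - 80*g^2*h^3 + 16*g^2*h^2 + 50*g^2*h - 120*g*h^4 + 24*g*h^3 - 80*g*h^2 - 120*h^3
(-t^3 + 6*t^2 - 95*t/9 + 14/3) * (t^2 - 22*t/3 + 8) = -t^5 + 40*t^4/3 - 563*t^3/9 + 3512*t^2/27 - 356*t/3 + 112/3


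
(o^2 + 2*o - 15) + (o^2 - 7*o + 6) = 2*o^2 - 5*o - 9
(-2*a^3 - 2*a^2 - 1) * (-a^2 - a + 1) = 2*a^5 + 4*a^4 - a^2 + a - 1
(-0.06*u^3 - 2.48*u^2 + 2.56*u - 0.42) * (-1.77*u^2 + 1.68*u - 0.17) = 0.1062*u^5 + 4.2888*u^4 - 8.6874*u^3 + 5.4658*u^2 - 1.1408*u + 0.0714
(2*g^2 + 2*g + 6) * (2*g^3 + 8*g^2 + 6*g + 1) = 4*g^5 + 20*g^4 + 40*g^3 + 62*g^2 + 38*g + 6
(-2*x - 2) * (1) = -2*x - 2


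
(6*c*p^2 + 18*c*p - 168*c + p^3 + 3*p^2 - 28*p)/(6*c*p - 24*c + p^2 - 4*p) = p + 7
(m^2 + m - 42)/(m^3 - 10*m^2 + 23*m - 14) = (m^2 + m - 42)/(m^3 - 10*m^2 + 23*m - 14)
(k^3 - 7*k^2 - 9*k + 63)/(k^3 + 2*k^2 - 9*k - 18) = (k - 7)/(k + 2)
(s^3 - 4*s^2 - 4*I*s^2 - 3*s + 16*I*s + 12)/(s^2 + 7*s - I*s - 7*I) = (s^2 - s*(4 + 3*I) + 12*I)/(s + 7)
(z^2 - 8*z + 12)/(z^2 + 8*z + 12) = (z^2 - 8*z + 12)/(z^2 + 8*z + 12)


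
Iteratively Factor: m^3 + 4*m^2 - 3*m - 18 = (m + 3)*(m^2 + m - 6) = (m - 2)*(m + 3)*(m + 3)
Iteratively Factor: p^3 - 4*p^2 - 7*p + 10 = (p - 5)*(p^2 + p - 2) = (p - 5)*(p + 2)*(p - 1)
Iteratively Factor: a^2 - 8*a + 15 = (a - 3)*(a - 5)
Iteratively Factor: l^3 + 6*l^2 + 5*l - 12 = (l - 1)*(l^2 + 7*l + 12) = (l - 1)*(l + 3)*(l + 4)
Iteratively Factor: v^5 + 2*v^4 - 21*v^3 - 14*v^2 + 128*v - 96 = (v - 3)*(v^4 + 5*v^3 - 6*v^2 - 32*v + 32) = (v - 3)*(v + 4)*(v^3 + v^2 - 10*v + 8) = (v - 3)*(v + 4)^2*(v^2 - 3*v + 2) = (v - 3)*(v - 2)*(v + 4)^2*(v - 1)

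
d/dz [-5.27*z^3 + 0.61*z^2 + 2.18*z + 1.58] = -15.81*z^2 + 1.22*z + 2.18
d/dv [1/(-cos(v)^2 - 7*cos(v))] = -(2*cos(v) + 7)*sin(v)/((cos(v) + 7)^2*cos(v)^2)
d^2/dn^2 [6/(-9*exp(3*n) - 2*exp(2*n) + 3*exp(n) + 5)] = 6*(-2*(27*exp(2*n) + 4*exp(n) - 3)^2*exp(n) + (81*exp(2*n) + 8*exp(n) - 3)*(9*exp(3*n) + 2*exp(2*n) - 3*exp(n) - 5))*exp(n)/(9*exp(3*n) + 2*exp(2*n) - 3*exp(n) - 5)^3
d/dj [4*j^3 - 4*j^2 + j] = 12*j^2 - 8*j + 1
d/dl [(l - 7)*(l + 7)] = 2*l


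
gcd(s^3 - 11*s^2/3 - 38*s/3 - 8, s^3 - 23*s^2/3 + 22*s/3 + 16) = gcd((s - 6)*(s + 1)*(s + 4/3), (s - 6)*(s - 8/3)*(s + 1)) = s^2 - 5*s - 6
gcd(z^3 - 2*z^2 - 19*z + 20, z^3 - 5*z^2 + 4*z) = z - 1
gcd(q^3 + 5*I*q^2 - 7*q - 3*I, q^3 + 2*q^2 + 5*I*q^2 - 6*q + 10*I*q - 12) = q + 3*I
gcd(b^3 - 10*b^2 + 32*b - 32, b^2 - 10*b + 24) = b - 4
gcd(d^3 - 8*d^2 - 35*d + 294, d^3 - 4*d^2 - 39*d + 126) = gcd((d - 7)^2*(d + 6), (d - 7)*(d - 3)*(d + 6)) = d^2 - d - 42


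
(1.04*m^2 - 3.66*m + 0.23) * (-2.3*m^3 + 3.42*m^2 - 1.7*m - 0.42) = -2.392*m^5 + 11.9748*m^4 - 14.8142*m^3 + 6.5718*m^2 + 1.1462*m - 0.0966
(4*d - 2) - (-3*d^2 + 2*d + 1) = 3*d^2 + 2*d - 3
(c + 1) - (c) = 1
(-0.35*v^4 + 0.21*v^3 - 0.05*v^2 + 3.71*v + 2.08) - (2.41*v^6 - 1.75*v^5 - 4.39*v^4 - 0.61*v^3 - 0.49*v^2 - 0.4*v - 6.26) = -2.41*v^6 + 1.75*v^5 + 4.04*v^4 + 0.82*v^3 + 0.44*v^2 + 4.11*v + 8.34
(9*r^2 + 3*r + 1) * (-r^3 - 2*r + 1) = -9*r^5 - 3*r^4 - 19*r^3 + 3*r^2 + r + 1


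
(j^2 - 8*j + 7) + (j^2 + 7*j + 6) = 2*j^2 - j + 13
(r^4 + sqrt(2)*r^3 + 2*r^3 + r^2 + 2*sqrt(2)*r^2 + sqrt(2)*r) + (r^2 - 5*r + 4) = r^4 + sqrt(2)*r^3 + 2*r^3 + 2*r^2 + 2*sqrt(2)*r^2 - 5*r + sqrt(2)*r + 4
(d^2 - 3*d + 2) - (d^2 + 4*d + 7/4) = 1/4 - 7*d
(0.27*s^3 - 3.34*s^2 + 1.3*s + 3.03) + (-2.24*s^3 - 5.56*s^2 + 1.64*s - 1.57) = -1.97*s^3 - 8.9*s^2 + 2.94*s + 1.46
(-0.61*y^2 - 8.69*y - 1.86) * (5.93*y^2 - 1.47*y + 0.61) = -3.6173*y^4 - 50.635*y^3 + 1.3724*y^2 - 2.5667*y - 1.1346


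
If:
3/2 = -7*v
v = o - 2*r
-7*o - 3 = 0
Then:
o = -3/7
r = -3/28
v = -3/14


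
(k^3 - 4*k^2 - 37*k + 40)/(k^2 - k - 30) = (k^2 - 9*k + 8)/(k - 6)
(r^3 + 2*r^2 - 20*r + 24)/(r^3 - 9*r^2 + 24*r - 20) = (r + 6)/(r - 5)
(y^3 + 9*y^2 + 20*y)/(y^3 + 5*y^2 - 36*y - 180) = y*(y + 4)/(y^2 - 36)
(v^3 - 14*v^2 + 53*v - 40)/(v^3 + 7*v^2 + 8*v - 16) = (v^2 - 13*v + 40)/(v^2 + 8*v + 16)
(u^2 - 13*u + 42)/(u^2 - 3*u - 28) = (u - 6)/(u + 4)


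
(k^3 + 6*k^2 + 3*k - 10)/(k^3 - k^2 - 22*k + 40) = (k^2 + k - 2)/(k^2 - 6*k + 8)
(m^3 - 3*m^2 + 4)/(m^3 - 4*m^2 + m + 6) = (m - 2)/(m - 3)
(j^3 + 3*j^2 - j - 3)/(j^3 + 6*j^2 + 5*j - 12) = (j + 1)/(j + 4)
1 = 1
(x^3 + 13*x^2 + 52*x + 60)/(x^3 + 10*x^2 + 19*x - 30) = (x + 2)/(x - 1)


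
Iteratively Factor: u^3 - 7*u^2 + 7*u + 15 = (u - 3)*(u^2 - 4*u - 5) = (u - 5)*(u - 3)*(u + 1)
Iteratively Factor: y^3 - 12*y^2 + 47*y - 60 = (y - 3)*(y^2 - 9*y + 20) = (y - 5)*(y - 3)*(y - 4)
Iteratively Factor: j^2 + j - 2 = (j + 2)*(j - 1)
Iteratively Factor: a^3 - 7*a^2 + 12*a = (a)*(a^2 - 7*a + 12) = a*(a - 3)*(a - 4)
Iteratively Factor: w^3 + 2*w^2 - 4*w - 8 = (w + 2)*(w^2 - 4) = (w + 2)^2*(w - 2)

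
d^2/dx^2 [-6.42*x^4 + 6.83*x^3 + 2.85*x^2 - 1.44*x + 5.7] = -77.04*x^2 + 40.98*x + 5.7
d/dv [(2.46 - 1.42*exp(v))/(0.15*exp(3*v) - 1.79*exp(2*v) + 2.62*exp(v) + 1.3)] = (0.426*exp(3*v) - 3.6488*exp(2*v) + 8.8068*exp(v) - 8.2912)*exp(v)/(0.0225*exp(6*v) - 0.537*exp(5*v) + 3.9901*exp(4*v) - 8.9896*exp(3*v) + 2.2104*exp(2*v) + 6.812*exp(v) + 1.69)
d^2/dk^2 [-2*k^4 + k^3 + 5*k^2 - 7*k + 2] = -24*k^2 + 6*k + 10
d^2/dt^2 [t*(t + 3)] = 2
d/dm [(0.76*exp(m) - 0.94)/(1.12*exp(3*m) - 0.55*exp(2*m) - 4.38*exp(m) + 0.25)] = (-1.7024*exp(3*m) + 3.5764*exp(2*m) - 1.034*exp(m) - 3.9272)*exp(m)/(1.2544*exp(6*m) - 1.232*exp(5*m) - 9.5087*exp(4*m) + 5.378*exp(3*m) + 18.9094*exp(2*m) - 2.19*exp(m) + 0.0625)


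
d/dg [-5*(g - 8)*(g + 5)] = 15 - 10*g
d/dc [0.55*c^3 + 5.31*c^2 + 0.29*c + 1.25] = 1.65*c^2 + 10.62*c + 0.29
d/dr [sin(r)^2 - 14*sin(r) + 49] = 2*(sin(r) - 7)*cos(r)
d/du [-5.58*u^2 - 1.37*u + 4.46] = -11.16*u - 1.37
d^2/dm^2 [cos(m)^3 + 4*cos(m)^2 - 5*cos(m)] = 17*cos(m)/4 - 8*cos(2*m) - 9*cos(3*m)/4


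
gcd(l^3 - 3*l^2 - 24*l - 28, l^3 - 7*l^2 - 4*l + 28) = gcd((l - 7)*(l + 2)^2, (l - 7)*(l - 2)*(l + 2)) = l^2 - 5*l - 14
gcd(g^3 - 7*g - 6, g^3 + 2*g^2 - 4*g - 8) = g + 2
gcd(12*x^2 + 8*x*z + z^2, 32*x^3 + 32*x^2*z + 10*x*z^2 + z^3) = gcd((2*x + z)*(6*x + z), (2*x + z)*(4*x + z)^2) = 2*x + z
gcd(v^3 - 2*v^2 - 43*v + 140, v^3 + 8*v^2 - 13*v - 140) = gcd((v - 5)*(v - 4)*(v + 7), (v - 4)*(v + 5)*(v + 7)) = v^2 + 3*v - 28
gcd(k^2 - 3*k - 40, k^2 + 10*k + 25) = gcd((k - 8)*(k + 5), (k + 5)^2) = k + 5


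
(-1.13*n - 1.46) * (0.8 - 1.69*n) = 1.9097*n^2 + 1.5634*n - 1.168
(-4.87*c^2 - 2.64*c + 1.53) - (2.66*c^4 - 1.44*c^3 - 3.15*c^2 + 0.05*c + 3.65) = -2.66*c^4 + 1.44*c^3 - 1.72*c^2 - 2.69*c - 2.12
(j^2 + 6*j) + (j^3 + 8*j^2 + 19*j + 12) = j^3 + 9*j^2 + 25*j + 12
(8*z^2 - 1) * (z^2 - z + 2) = 8*z^4 - 8*z^3 + 15*z^2 + z - 2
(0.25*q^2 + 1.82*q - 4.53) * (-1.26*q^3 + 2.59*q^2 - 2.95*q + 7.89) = -0.315*q^5 - 1.6457*q^4 + 9.6841*q^3 - 15.1292*q^2 + 27.7233*q - 35.7417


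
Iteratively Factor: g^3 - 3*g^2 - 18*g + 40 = (g - 2)*(g^2 - g - 20) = (g - 5)*(g - 2)*(g + 4)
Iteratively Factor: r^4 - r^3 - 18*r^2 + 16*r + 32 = (r - 4)*(r^3 + 3*r^2 - 6*r - 8) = (r - 4)*(r + 1)*(r^2 + 2*r - 8) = (r - 4)*(r - 2)*(r + 1)*(r + 4)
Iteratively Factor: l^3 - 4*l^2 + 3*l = (l)*(l^2 - 4*l + 3) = l*(l - 1)*(l - 3)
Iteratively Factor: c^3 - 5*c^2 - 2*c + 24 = (c - 3)*(c^2 - 2*c - 8) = (c - 4)*(c - 3)*(c + 2)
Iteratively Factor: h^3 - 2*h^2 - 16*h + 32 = (h - 2)*(h^2 - 16) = (h - 2)*(h + 4)*(h - 4)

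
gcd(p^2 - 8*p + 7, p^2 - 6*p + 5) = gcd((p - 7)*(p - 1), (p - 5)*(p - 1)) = p - 1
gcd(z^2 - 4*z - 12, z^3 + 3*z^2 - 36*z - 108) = z - 6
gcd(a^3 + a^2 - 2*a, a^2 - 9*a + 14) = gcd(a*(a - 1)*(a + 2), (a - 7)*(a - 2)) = 1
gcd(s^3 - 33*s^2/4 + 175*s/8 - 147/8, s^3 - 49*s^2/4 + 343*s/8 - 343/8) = s^2 - 21*s/4 + 49/8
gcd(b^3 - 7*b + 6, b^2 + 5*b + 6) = b + 3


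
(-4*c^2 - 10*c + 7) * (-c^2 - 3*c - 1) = 4*c^4 + 22*c^3 + 27*c^2 - 11*c - 7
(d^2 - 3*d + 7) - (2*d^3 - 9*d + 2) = -2*d^3 + d^2 + 6*d + 5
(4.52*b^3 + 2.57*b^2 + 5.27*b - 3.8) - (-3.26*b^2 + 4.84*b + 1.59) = 4.52*b^3 + 5.83*b^2 + 0.43*b - 5.39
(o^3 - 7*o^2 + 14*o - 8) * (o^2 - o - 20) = o^5 - 8*o^4 + o^3 + 118*o^2 - 272*o + 160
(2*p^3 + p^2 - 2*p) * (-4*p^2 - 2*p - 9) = -8*p^5 - 8*p^4 - 12*p^3 - 5*p^2 + 18*p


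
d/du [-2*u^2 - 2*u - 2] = -4*u - 2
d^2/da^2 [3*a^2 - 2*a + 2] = 6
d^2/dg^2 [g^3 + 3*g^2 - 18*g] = 6*g + 6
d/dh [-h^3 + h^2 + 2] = h*(2 - 3*h)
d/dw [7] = 0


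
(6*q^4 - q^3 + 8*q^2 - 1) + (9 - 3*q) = 6*q^4 - q^3 + 8*q^2 - 3*q + 8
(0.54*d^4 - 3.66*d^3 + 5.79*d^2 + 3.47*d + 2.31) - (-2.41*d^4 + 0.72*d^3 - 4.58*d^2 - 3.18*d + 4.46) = 2.95*d^4 - 4.38*d^3 + 10.37*d^2 + 6.65*d - 2.15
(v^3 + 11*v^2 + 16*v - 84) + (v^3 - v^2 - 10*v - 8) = 2*v^3 + 10*v^2 + 6*v - 92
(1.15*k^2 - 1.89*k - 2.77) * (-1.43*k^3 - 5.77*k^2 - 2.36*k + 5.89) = -1.6445*k^5 - 3.9328*k^4 + 12.1524*k^3 + 27.2168*k^2 - 4.5949*k - 16.3153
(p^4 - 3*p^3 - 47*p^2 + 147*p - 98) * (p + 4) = p^5 + p^4 - 59*p^3 - 41*p^2 + 490*p - 392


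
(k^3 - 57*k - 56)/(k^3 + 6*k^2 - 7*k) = (k^2 - 7*k - 8)/(k*(k - 1))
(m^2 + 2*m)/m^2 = (m + 2)/m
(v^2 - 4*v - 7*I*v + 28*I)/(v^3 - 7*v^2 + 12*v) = (v - 7*I)/(v*(v - 3))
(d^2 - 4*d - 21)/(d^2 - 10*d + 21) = (d + 3)/(d - 3)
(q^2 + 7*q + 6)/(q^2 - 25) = (q^2 + 7*q + 6)/(q^2 - 25)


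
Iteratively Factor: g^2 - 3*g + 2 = (g - 2)*(g - 1)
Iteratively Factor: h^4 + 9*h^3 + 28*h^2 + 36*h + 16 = (h + 4)*(h^3 + 5*h^2 + 8*h + 4) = (h + 2)*(h + 4)*(h^2 + 3*h + 2) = (h + 2)^2*(h + 4)*(h + 1)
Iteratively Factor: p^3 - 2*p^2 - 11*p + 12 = (p + 3)*(p^2 - 5*p + 4) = (p - 1)*(p + 3)*(p - 4)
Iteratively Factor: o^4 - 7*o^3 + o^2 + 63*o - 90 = (o + 3)*(o^3 - 10*o^2 + 31*o - 30) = (o - 5)*(o + 3)*(o^2 - 5*o + 6) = (o - 5)*(o - 2)*(o + 3)*(o - 3)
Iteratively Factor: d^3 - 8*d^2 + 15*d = (d)*(d^2 - 8*d + 15) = d*(d - 3)*(d - 5)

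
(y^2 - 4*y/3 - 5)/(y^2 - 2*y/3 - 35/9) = 3*(y - 3)/(3*y - 7)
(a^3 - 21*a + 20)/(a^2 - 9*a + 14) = (a^3 - 21*a + 20)/(a^2 - 9*a + 14)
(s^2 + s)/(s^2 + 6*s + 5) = s/(s + 5)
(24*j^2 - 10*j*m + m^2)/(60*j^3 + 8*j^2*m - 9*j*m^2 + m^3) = (4*j - m)/(10*j^2 + 3*j*m - m^2)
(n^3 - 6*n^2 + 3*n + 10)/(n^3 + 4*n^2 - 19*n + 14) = (n^2 - 4*n - 5)/(n^2 + 6*n - 7)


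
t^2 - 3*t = t*(t - 3)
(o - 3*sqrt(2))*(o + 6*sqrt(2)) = o^2 + 3*sqrt(2)*o - 36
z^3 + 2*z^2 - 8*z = z*(z - 2)*(z + 4)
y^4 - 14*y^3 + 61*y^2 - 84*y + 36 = (y - 6)^2*(y - 1)^2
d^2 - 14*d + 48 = (d - 8)*(d - 6)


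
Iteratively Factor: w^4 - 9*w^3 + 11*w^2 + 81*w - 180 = (w + 3)*(w^3 - 12*w^2 + 47*w - 60) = (w - 3)*(w + 3)*(w^2 - 9*w + 20) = (w - 5)*(w - 3)*(w + 3)*(w - 4)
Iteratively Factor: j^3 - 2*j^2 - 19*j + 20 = (j - 1)*(j^2 - j - 20) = (j - 1)*(j + 4)*(j - 5)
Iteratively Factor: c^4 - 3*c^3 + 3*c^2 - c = (c - 1)*(c^3 - 2*c^2 + c) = (c - 1)^2*(c^2 - c) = c*(c - 1)^2*(c - 1)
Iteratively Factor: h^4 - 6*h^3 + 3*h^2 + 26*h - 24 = (h + 2)*(h^3 - 8*h^2 + 19*h - 12) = (h - 4)*(h + 2)*(h^2 - 4*h + 3) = (h - 4)*(h - 1)*(h + 2)*(h - 3)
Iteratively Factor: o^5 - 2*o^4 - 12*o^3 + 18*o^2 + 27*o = (o + 1)*(o^4 - 3*o^3 - 9*o^2 + 27*o) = o*(o + 1)*(o^3 - 3*o^2 - 9*o + 27) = o*(o + 1)*(o + 3)*(o^2 - 6*o + 9) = o*(o - 3)*(o + 1)*(o + 3)*(o - 3)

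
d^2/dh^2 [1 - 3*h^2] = -6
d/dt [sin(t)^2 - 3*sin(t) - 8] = (2*sin(t) - 3)*cos(t)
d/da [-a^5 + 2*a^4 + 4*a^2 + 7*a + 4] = -5*a^4 + 8*a^3 + 8*a + 7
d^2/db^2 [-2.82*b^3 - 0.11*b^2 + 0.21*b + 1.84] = -16.92*b - 0.22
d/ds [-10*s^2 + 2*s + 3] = 2 - 20*s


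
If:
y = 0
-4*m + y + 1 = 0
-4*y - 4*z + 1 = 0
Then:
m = 1/4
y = 0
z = 1/4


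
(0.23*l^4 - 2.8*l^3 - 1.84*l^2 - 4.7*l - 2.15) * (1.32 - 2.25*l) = -0.5175*l^5 + 6.6036*l^4 + 0.444000000000001*l^3 + 8.1462*l^2 - 1.3665*l - 2.838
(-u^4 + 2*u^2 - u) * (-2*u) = 2*u^5 - 4*u^3 + 2*u^2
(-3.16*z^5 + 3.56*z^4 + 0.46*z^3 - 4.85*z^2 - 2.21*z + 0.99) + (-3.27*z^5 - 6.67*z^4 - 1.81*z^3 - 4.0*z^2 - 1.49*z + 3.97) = -6.43*z^5 - 3.11*z^4 - 1.35*z^3 - 8.85*z^2 - 3.7*z + 4.96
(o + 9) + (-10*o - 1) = 8 - 9*o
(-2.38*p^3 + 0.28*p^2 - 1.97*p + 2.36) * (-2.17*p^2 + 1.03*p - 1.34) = 5.1646*p^5 - 3.059*p^4 + 7.7525*p^3 - 7.5255*p^2 + 5.0706*p - 3.1624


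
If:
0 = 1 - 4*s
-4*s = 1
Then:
No Solution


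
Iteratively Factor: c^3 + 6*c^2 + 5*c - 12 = (c + 3)*(c^2 + 3*c - 4) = (c + 3)*(c + 4)*(c - 1)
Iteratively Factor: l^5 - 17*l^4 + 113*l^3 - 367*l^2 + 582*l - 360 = (l - 3)*(l^4 - 14*l^3 + 71*l^2 - 154*l + 120) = (l - 3)*(l - 2)*(l^3 - 12*l^2 + 47*l - 60) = (l - 4)*(l - 3)*(l - 2)*(l^2 - 8*l + 15) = (l - 5)*(l - 4)*(l - 3)*(l - 2)*(l - 3)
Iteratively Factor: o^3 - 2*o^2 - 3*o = (o - 3)*(o^2 + o) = (o - 3)*(o + 1)*(o)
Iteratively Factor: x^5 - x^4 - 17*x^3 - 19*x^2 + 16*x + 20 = (x - 1)*(x^4 - 17*x^2 - 36*x - 20) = (x - 1)*(x + 2)*(x^3 - 2*x^2 - 13*x - 10) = (x - 5)*(x - 1)*(x + 2)*(x^2 + 3*x + 2) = (x - 5)*(x - 1)*(x + 2)^2*(x + 1)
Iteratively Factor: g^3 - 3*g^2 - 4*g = (g + 1)*(g^2 - 4*g) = g*(g + 1)*(g - 4)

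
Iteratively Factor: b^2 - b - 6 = (b + 2)*(b - 3)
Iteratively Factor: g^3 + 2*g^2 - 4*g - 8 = (g + 2)*(g^2 - 4) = (g + 2)^2*(g - 2)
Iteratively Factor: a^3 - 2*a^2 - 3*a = (a - 3)*(a^2 + a) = (a - 3)*(a + 1)*(a)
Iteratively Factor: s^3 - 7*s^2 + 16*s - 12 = (s - 2)*(s^2 - 5*s + 6) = (s - 3)*(s - 2)*(s - 2)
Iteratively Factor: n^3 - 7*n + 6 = (n - 2)*(n^2 + 2*n - 3) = (n - 2)*(n - 1)*(n + 3)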